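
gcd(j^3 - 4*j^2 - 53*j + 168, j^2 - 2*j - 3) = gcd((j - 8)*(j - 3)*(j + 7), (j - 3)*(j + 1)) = j - 3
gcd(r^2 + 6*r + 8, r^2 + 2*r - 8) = r + 4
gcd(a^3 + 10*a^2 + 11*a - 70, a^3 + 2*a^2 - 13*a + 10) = a^2 + 3*a - 10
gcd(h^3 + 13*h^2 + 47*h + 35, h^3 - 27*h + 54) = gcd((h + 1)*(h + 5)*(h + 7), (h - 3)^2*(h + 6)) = 1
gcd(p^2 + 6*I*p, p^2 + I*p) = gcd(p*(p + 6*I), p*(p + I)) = p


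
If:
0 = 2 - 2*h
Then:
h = 1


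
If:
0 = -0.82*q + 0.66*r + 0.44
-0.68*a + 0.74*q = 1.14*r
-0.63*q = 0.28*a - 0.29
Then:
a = 1.18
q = -0.07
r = -0.75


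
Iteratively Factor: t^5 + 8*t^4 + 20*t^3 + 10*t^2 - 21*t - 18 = (t + 1)*(t^4 + 7*t^3 + 13*t^2 - 3*t - 18) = (t + 1)*(t + 3)*(t^3 + 4*t^2 + t - 6) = (t - 1)*(t + 1)*(t + 3)*(t^2 + 5*t + 6) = (t - 1)*(t + 1)*(t + 2)*(t + 3)*(t + 3)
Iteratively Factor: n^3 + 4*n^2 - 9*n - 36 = (n + 4)*(n^2 - 9) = (n - 3)*(n + 4)*(n + 3)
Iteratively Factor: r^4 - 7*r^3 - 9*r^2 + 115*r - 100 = (r + 4)*(r^3 - 11*r^2 + 35*r - 25) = (r - 5)*(r + 4)*(r^2 - 6*r + 5) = (r - 5)^2*(r + 4)*(r - 1)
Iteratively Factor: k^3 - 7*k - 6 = (k + 2)*(k^2 - 2*k - 3) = (k + 1)*(k + 2)*(k - 3)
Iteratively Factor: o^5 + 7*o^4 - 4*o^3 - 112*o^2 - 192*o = (o + 3)*(o^4 + 4*o^3 - 16*o^2 - 64*o) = (o - 4)*(o + 3)*(o^3 + 8*o^2 + 16*o) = o*(o - 4)*(o + 3)*(o^2 + 8*o + 16) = o*(o - 4)*(o + 3)*(o + 4)*(o + 4)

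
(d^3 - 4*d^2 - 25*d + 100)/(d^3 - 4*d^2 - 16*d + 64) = (d^2 - 25)/(d^2 - 16)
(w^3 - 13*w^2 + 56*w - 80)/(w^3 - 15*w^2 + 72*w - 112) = (w - 5)/(w - 7)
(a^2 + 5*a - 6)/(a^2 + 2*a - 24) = (a - 1)/(a - 4)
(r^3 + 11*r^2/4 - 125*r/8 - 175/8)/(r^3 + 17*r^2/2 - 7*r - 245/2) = (r + 5/4)/(r + 7)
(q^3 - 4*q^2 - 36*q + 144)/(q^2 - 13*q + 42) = (q^2 + 2*q - 24)/(q - 7)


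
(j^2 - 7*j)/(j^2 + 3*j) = (j - 7)/(j + 3)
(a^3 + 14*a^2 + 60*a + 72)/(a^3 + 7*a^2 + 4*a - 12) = (a + 6)/(a - 1)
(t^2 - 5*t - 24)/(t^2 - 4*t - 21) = (t - 8)/(t - 7)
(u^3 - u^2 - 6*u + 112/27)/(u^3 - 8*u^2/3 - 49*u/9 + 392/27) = (3*u - 2)/(3*u - 7)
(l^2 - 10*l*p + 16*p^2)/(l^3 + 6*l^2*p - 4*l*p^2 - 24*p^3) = (l - 8*p)/(l^2 + 8*l*p + 12*p^2)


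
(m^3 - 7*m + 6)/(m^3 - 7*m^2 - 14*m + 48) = (m - 1)/(m - 8)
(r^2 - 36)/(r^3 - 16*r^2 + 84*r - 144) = (r + 6)/(r^2 - 10*r + 24)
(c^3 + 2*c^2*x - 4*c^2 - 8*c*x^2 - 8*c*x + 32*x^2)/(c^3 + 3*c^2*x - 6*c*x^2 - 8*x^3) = (c - 4)/(c + x)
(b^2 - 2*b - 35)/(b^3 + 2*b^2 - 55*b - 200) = (b - 7)/(b^2 - 3*b - 40)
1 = 1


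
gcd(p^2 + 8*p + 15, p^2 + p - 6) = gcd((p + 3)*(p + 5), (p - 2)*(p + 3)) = p + 3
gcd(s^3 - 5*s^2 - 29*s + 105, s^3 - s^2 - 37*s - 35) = s^2 - 2*s - 35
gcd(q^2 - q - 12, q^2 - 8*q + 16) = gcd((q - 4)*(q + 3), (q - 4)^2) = q - 4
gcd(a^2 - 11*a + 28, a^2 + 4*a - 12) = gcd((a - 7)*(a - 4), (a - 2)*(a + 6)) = 1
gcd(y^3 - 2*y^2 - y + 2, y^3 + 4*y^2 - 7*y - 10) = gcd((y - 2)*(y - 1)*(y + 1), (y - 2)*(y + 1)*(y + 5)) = y^2 - y - 2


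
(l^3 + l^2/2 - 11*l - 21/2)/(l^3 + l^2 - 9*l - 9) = (l - 7/2)/(l - 3)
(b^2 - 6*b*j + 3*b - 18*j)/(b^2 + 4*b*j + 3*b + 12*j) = (b - 6*j)/(b + 4*j)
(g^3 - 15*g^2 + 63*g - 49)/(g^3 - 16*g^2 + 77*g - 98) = (g - 1)/(g - 2)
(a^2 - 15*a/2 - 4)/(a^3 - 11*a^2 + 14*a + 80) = (a + 1/2)/(a^2 - 3*a - 10)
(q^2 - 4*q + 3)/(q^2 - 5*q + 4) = (q - 3)/(q - 4)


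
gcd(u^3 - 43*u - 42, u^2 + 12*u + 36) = u + 6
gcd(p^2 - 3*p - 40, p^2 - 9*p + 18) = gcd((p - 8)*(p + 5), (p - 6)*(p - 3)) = 1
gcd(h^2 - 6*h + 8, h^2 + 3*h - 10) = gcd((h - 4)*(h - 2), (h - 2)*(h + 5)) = h - 2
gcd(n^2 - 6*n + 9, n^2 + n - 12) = n - 3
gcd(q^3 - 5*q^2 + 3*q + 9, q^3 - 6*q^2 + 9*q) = q^2 - 6*q + 9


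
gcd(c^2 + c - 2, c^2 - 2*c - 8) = c + 2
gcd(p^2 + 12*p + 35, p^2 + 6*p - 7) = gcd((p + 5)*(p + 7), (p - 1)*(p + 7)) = p + 7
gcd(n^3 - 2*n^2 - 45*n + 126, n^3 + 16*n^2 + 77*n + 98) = n + 7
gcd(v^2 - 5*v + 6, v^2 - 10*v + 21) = v - 3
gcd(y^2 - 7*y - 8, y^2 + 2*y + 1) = y + 1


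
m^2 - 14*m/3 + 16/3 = (m - 8/3)*(m - 2)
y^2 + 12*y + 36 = (y + 6)^2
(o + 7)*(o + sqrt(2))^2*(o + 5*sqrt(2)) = o^4 + 7*o^3 + 7*sqrt(2)*o^3 + 22*o^2 + 49*sqrt(2)*o^2 + 10*sqrt(2)*o + 154*o + 70*sqrt(2)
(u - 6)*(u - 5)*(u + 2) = u^3 - 9*u^2 + 8*u + 60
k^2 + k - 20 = (k - 4)*(k + 5)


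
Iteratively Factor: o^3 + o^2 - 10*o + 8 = (o - 1)*(o^2 + 2*o - 8) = (o - 1)*(o + 4)*(o - 2)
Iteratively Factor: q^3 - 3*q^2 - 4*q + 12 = (q + 2)*(q^2 - 5*q + 6) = (q - 2)*(q + 2)*(q - 3)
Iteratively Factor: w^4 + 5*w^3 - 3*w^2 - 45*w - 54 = (w + 2)*(w^3 + 3*w^2 - 9*w - 27) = (w + 2)*(w + 3)*(w^2 - 9) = (w - 3)*(w + 2)*(w + 3)*(w + 3)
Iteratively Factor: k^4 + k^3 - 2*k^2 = (k)*(k^3 + k^2 - 2*k) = k*(k - 1)*(k^2 + 2*k) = k^2*(k - 1)*(k + 2)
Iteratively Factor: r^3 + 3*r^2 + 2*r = (r + 2)*(r^2 + r) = (r + 1)*(r + 2)*(r)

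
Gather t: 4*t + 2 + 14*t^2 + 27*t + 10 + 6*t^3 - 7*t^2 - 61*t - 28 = 6*t^3 + 7*t^2 - 30*t - 16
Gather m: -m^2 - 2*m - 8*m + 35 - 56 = -m^2 - 10*m - 21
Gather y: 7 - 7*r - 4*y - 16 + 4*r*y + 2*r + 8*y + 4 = -5*r + y*(4*r + 4) - 5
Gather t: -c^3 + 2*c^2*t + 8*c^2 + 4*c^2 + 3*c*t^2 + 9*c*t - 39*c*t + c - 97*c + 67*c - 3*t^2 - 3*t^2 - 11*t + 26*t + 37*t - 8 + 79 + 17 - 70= -c^3 + 12*c^2 - 29*c + t^2*(3*c - 6) + t*(2*c^2 - 30*c + 52) + 18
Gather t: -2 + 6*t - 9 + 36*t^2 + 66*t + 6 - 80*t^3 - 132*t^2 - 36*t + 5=-80*t^3 - 96*t^2 + 36*t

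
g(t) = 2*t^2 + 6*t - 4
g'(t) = 4*t + 6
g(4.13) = 54.89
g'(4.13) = 22.52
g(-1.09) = -8.16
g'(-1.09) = 1.64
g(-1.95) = -8.10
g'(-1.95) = -1.80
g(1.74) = 12.50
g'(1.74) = 12.96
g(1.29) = 7.07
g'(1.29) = 11.16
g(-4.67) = 11.60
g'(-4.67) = -12.68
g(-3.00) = -4.00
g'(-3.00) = -6.00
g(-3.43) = -1.05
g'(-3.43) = -7.72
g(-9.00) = 104.00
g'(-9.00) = -30.00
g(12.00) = 356.00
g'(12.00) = 54.00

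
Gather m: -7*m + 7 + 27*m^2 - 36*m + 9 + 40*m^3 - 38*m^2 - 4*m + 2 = 40*m^3 - 11*m^2 - 47*m + 18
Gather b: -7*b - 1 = -7*b - 1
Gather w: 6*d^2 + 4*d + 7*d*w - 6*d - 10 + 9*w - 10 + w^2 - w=6*d^2 - 2*d + w^2 + w*(7*d + 8) - 20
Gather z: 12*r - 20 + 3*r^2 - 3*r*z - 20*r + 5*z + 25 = 3*r^2 - 8*r + z*(5 - 3*r) + 5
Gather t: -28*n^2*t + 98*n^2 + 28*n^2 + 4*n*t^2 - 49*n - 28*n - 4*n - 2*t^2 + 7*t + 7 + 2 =126*n^2 - 81*n + t^2*(4*n - 2) + t*(7 - 28*n^2) + 9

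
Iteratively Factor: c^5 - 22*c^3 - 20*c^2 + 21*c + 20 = (c + 1)*(c^4 - c^3 - 21*c^2 + c + 20) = (c + 1)*(c + 4)*(c^3 - 5*c^2 - c + 5) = (c + 1)^2*(c + 4)*(c^2 - 6*c + 5) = (c - 5)*(c + 1)^2*(c + 4)*(c - 1)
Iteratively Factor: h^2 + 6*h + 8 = (h + 4)*(h + 2)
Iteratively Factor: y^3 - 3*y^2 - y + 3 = (y - 3)*(y^2 - 1) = (y - 3)*(y - 1)*(y + 1)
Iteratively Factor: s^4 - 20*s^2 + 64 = (s - 2)*(s^3 + 2*s^2 - 16*s - 32) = (s - 4)*(s - 2)*(s^2 + 6*s + 8) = (s - 4)*(s - 2)*(s + 4)*(s + 2)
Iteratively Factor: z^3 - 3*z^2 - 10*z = (z)*(z^2 - 3*z - 10) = z*(z - 5)*(z + 2)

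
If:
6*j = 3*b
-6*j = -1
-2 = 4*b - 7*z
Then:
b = 1/3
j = 1/6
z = 10/21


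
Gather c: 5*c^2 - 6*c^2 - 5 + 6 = 1 - c^2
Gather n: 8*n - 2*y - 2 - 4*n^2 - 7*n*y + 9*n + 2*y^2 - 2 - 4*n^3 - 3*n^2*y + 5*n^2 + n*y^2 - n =-4*n^3 + n^2*(1 - 3*y) + n*(y^2 - 7*y + 16) + 2*y^2 - 2*y - 4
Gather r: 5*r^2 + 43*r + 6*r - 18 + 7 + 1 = 5*r^2 + 49*r - 10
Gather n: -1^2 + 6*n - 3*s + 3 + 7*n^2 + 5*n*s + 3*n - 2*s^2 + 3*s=7*n^2 + n*(5*s + 9) - 2*s^2 + 2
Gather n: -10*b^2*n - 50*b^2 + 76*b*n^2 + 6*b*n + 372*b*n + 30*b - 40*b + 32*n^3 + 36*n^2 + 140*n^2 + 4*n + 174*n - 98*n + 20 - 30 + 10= -50*b^2 - 10*b + 32*n^3 + n^2*(76*b + 176) + n*(-10*b^2 + 378*b + 80)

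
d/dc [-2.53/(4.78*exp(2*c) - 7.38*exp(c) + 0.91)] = (24.1868*exp(c) - 18.6714)*exp(c)/(4.78*exp(2*c) - 7.38*exp(c) + 0.91)^2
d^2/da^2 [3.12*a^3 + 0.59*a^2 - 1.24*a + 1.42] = 18.72*a + 1.18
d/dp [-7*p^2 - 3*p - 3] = -14*p - 3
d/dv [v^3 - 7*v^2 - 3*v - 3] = 3*v^2 - 14*v - 3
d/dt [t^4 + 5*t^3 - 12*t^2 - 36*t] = 4*t^3 + 15*t^2 - 24*t - 36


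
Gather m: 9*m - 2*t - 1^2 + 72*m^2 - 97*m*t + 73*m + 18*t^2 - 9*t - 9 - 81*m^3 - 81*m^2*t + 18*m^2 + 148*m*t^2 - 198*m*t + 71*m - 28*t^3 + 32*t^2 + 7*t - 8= -81*m^3 + m^2*(90 - 81*t) + m*(148*t^2 - 295*t + 153) - 28*t^3 + 50*t^2 - 4*t - 18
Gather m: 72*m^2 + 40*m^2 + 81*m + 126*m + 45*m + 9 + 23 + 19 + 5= 112*m^2 + 252*m + 56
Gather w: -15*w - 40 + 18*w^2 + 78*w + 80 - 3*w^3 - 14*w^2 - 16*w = -3*w^3 + 4*w^2 + 47*w + 40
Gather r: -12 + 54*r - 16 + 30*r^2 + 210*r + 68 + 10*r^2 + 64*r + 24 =40*r^2 + 328*r + 64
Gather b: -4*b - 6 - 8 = -4*b - 14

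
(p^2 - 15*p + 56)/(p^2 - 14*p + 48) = (p - 7)/(p - 6)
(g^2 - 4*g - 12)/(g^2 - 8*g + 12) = (g + 2)/(g - 2)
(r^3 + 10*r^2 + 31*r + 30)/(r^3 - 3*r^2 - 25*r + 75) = (r^2 + 5*r + 6)/(r^2 - 8*r + 15)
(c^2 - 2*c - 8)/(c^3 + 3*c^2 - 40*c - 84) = (c - 4)/(c^2 + c - 42)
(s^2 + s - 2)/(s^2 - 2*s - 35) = (-s^2 - s + 2)/(-s^2 + 2*s + 35)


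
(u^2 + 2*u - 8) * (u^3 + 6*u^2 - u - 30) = u^5 + 8*u^4 + 3*u^3 - 80*u^2 - 52*u + 240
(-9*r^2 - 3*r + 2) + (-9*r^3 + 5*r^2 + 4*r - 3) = -9*r^3 - 4*r^2 + r - 1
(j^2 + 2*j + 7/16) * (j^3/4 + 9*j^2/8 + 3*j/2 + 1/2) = j^5/4 + 13*j^4/8 + 247*j^3/64 + 511*j^2/128 + 53*j/32 + 7/32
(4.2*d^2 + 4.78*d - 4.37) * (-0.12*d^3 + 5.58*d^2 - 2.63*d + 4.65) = -0.504*d^5 + 22.8624*d^4 + 16.1508*d^3 - 17.426*d^2 + 33.7201*d - 20.3205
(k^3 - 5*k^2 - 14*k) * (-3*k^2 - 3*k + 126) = -3*k^5 + 12*k^4 + 183*k^3 - 588*k^2 - 1764*k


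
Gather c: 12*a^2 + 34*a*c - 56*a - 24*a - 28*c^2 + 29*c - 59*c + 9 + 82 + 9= 12*a^2 - 80*a - 28*c^2 + c*(34*a - 30) + 100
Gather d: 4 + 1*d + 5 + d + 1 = 2*d + 10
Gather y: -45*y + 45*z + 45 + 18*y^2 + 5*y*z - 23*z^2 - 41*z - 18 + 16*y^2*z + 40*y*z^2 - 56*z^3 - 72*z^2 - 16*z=y^2*(16*z + 18) + y*(40*z^2 + 5*z - 45) - 56*z^3 - 95*z^2 - 12*z + 27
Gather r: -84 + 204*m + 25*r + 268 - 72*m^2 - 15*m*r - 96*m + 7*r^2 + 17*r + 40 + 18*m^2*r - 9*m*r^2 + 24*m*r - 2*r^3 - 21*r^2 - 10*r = -72*m^2 + 108*m - 2*r^3 + r^2*(-9*m - 14) + r*(18*m^2 + 9*m + 32) + 224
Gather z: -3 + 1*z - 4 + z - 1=2*z - 8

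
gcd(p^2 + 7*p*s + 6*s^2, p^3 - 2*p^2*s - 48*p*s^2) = p + 6*s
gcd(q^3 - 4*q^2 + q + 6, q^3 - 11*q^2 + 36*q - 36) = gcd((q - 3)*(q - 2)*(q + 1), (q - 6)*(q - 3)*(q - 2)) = q^2 - 5*q + 6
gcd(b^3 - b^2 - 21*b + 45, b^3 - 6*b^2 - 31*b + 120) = b^2 + 2*b - 15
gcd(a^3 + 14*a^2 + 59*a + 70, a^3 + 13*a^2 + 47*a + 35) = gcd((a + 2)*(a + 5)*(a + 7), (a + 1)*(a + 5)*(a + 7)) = a^2 + 12*a + 35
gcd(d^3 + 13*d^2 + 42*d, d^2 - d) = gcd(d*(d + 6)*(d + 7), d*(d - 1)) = d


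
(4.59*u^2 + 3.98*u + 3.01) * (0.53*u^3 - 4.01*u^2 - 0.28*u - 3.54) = 2.4327*u^5 - 16.2965*u^4 - 15.6497*u^3 - 29.4331*u^2 - 14.932*u - 10.6554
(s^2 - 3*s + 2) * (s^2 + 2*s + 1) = s^4 - s^3 - 3*s^2 + s + 2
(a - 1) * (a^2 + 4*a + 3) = a^3 + 3*a^2 - a - 3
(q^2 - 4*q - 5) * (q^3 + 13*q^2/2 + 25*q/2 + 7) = q^5 + 5*q^4/2 - 37*q^3/2 - 151*q^2/2 - 181*q/2 - 35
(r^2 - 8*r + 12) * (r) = r^3 - 8*r^2 + 12*r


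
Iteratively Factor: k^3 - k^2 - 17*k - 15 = (k - 5)*(k^2 + 4*k + 3) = (k - 5)*(k + 3)*(k + 1)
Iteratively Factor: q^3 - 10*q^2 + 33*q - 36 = (q - 3)*(q^2 - 7*q + 12) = (q - 4)*(q - 3)*(q - 3)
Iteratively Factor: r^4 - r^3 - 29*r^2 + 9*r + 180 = (r - 5)*(r^3 + 4*r^2 - 9*r - 36) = (r - 5)*(r - 3)*(r^2 + 7*r + 12) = (r - 5)*(r - 3)*(r + 3)*(r + 4)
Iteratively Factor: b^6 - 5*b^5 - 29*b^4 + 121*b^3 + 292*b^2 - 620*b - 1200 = (b - 3)*(b^5 - 2*b^4 - 35*b^3 + 16*b^2 + 340*b + 400) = (b - 3)*(b + 2)*(b^4 - 4*b^3 - 27*b^2 + 70*b + 200) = (b - 3)*(b + 2)^2*(b^3 - 6*b^2 - 15*b + 100) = (b - 5)*(b - 3)*(b + 2)^2*(b^2 - b - 20) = (b - 5)^2*(b - 3)*(b + 2)^2*(b + 4)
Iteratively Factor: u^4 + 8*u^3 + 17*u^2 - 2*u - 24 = (u - 1)*(u^3 + 9*u^2 + 26*u + 24) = (u - 1)*(u + 4)*(u^2 + 5*u + 6) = (u - 1)*(u + 3)*(u + 4)*(u + 2)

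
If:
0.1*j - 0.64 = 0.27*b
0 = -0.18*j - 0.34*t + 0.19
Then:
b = -0.699588477366255*t - 1.97942386831276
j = 1.05555555555556 - 1.88888888888889*t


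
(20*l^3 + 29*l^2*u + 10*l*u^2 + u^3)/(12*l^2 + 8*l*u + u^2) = (20*l^3 + 29*l^2*u + 10*l*u^2 + u^3)/(12*l^2 + 8*l*u + u^2)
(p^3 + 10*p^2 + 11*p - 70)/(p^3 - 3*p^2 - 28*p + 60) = (p + 7)/(p - 6)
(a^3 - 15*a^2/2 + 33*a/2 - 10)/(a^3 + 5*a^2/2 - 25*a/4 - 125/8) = 4*(a^2 - 5*a + 4)/(4*a^2 + 20*a + 25)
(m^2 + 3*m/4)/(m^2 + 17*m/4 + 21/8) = 2*m/(2*m + 7)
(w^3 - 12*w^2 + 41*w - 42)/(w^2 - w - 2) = (w^2 - 10*w + 21)/(w + 1)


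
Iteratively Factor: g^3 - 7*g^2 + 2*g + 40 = (g + 2)*(g^2 - 9*g + 20) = (g - 5)*(g + 2)*(g - 4)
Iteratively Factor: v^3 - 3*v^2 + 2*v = (v - 1)*(v^2 - 2*v) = (v - 2)*(v - 1)*(v)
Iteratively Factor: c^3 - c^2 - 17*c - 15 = (c - 5)*(c^2 + 4*c + 3) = (c - 5)*(c + 3)*(c + 1)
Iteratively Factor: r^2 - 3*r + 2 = (r - 1)*(r - 2)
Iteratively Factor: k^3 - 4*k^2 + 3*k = (k - 3)*(k^2 - k) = (k - 3)*(k - 1)*(k)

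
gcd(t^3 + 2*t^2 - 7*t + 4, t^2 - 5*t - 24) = 1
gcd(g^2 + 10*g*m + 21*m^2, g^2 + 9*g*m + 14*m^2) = g + 7*m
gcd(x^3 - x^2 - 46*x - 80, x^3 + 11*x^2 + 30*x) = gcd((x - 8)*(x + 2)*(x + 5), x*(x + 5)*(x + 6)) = x + 5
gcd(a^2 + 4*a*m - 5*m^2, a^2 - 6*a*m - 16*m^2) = 1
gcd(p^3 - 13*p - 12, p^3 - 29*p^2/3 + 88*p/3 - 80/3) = p - 4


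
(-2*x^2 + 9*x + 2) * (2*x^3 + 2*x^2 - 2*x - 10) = -4*x^5 + 14*x^4 + 26*x^3 + 6*x^2 - 94*x - 20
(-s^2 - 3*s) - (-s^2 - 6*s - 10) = 3*s + 10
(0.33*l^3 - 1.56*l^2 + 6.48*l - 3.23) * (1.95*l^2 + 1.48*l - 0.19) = 0.6435*l^5 - 2.5536*l^4 + 10.2645*l^3 + 3.5883*l^2 - 6.0116*l + 0.6137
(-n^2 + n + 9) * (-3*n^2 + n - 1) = 3*n^4 - 4*n^3 - 25*n^2 + 8*n - 9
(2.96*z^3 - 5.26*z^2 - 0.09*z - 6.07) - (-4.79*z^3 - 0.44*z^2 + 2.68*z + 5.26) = 7.75*z^3 - 4.82*z^2 - 2.77*z - 11.33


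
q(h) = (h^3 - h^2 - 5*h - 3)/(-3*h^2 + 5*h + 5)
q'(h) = (6*h - 5)*(h^3 - h^2 - 5*h - 3)/(-3*h^2 + 5*h + 5)^2 + (3*h^2 - 2*h - 5)/(-3*h^2 + 5*h + 5) = (-3*h^4 + 10*h^3 - 5*h^2 - 28*h - 10)/(9*h^4 - 30*h^3 - 5*h^2 + 50*h + 25)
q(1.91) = -2.56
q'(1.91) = -4.00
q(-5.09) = 1.38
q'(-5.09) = -0.35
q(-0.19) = -0.53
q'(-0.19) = -0.32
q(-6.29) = 1.79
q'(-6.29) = -0.34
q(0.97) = -1.12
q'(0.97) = -0.72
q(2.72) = 1.08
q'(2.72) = -6.66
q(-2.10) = 0.33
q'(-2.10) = -0.35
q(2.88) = 0.33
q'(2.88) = -3.31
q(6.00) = -2.01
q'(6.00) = -0.39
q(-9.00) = 2.71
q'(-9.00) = -0.34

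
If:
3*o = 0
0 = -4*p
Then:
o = 0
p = 0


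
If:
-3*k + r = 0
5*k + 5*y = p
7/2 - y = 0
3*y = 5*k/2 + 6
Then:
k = 9/5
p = 53/2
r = 27/5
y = 7/2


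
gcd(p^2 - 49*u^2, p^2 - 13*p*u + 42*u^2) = p - 7*u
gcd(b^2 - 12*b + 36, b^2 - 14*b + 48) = b - 6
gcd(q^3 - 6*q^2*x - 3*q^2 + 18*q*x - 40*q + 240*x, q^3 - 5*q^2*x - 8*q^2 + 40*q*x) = q - 8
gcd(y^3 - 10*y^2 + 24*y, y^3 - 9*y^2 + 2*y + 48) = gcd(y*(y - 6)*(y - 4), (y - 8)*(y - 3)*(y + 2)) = 1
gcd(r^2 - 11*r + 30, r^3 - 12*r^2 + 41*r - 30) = r^2 - 11*r + 30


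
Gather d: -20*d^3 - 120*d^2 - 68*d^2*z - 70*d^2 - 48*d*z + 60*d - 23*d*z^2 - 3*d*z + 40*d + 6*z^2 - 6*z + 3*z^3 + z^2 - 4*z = -20*d^3 + d^2*(-68*z - 190) + d*(-23*z^2 - 51*z + 100) + 3*z^3 + 7*z^2 - 10*z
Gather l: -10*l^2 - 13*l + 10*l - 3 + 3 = -10*l^2 - 3*l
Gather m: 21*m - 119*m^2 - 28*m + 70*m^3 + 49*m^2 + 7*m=70*m^3 - 70*m^2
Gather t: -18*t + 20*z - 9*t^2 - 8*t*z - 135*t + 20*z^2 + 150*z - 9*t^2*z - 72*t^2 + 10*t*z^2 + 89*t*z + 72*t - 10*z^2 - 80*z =t^2*(-9*z - 81) + t*(10*z^2 + 81*z - 81) + 10*z^2 + 90*z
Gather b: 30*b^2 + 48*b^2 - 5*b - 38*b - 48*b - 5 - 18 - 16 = 78*b^2 - 91*b - 39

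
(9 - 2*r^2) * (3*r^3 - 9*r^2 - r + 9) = -6*r^5 + 18*r^4 + 29*r^3 - 99*r^2 - 9*r + 81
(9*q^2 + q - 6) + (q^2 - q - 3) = 10*q^2 - 9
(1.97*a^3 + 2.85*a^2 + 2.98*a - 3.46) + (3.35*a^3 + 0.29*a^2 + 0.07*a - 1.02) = 5.32*a^3 + 3.14*a^2 + 3.05*a - 4.48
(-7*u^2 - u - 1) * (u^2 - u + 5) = -7*u^4 + 6*u^3 - 35*u^2 - 4*u - 5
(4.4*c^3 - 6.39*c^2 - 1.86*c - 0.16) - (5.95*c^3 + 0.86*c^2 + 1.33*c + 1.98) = -1.55*c^3 - 7.25*c^2 - 3.19*c - 2.14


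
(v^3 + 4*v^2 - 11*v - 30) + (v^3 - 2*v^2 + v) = 2*v^3 + 2*v^2 - 10*v - 30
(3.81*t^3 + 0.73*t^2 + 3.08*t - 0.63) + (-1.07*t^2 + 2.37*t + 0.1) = 3.81*t^3 - 0.34*t^2 + 5.45*t - 0.53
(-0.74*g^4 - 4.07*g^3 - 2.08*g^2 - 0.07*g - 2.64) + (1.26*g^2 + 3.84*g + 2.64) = -0.74*g^4 - 4.07*g^3 - 0.82*g^2 + 3.77*g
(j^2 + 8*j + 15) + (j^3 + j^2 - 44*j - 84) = j^3 + 2*j^2 - 36*j - 69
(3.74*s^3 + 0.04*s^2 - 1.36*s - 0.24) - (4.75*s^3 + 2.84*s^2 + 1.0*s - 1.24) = -1.01*s^3 - 2.8*s^2 - 2.36*s + 1.0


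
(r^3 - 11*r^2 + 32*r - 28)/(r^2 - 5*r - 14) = (r^2 - 4*r + 4)/(r + 2)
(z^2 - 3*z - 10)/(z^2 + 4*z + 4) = (z - 5)/(z + 2)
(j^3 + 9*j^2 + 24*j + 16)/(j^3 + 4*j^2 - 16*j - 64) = (j + 1)/(j - 4)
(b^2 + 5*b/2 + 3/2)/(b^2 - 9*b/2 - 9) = (b + 1)/(b - 6)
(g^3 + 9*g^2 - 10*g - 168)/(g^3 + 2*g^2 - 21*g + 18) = (g^2 + 3*g - 28)/(g^2 - 4*g + 3)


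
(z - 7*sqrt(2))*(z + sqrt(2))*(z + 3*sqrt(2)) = z^3 - 3*sqrt(2)*z^2 - 50*z - 42*sqrt(2)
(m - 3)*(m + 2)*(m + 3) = m^3 + 2*m^2 - 9*m - 18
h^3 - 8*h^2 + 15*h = h*(h - 5)*(h - 3)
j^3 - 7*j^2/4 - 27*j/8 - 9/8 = (j - 3)*(j + 1/2)*(j + 3/4)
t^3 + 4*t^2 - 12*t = t*(t - 2)*(t + 6)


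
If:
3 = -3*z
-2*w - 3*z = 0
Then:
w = 3/2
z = -1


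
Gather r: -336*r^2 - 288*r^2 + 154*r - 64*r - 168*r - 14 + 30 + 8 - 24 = -624*r^2 - 78*r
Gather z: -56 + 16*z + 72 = 16*z + 16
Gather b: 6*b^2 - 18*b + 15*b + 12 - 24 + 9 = 6*b^2 - 3*b - 3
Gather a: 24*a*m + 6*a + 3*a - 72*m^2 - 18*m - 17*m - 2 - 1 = a*(24*m + 9) - 72*m^2 - 35*m - 3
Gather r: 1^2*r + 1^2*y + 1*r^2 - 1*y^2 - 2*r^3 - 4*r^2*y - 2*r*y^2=-2*r^3 + r^2*(1 - 4*y) + r*(1 - 2*y^2) - y^2 + y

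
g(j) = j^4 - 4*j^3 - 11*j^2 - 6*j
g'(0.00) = -6.00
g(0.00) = 0.00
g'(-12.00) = -8382.00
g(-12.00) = 26136.00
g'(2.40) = -72.62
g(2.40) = -99.88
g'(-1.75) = -25.69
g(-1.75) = 7.63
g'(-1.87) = -32.98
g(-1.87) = 11.14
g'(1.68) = -57.86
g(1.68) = -52.13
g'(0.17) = -10.07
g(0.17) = -1.36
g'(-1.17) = -3.09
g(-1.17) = 0.24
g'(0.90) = -32.60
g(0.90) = -16.57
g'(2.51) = -73.57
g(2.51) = -107.92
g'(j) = 4*j^3 - 12*j^2 - 22*j - 6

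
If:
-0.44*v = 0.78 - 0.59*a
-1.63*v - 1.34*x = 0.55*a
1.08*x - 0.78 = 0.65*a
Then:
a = 0.54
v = -1.05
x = 1.05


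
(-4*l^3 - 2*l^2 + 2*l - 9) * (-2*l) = 8*l^4 + 4*l^3 - 4*l^2 + 18*l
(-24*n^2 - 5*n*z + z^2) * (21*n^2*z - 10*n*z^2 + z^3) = -504*n^4*z + 135*n^3*z^2 + 47*n^2*z^3 - 15*n*z^4 + z^5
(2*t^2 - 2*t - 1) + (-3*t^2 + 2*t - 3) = -t^2 - 4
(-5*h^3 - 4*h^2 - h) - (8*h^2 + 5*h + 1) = -5*h^3 - 12*h^2 - 6*h - 1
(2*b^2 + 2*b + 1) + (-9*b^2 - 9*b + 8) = -7*b^2 - 7*b + 9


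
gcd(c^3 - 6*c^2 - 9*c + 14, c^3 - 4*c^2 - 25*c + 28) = c^2 - 8*c + 7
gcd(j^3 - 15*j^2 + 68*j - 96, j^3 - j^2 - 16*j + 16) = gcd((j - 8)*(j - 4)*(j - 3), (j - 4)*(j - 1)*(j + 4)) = j - 4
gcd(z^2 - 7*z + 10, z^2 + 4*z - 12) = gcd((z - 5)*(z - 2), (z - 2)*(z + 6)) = z - 2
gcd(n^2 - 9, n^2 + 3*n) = n + 3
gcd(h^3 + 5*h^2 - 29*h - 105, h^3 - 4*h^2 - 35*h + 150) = h - 5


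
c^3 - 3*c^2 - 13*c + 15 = (c - 5)*(c - 1)*(c + 3)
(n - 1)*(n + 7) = n^2 + 6*n - 7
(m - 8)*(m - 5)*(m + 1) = m^3 - 12*m^2 + 27*m + 40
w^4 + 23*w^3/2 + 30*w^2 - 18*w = w*(w - 1/2)*(w + 6)^2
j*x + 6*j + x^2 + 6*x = (j + x)*(x + 6)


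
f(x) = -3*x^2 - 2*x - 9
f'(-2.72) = 14.32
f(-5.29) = -82.37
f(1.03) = -14.24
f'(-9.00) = 52.00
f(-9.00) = -234.00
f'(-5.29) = 29.74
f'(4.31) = -27.86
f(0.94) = -13.53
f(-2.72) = -25.76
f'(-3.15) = 16.90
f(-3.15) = -32.47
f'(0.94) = -7.64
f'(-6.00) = 34.00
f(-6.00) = -105.00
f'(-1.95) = 9.70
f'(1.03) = -8.18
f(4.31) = -73.35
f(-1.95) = -16.51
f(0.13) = -9.31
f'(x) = -6*x - 2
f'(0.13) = -2.78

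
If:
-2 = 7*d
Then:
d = -2/7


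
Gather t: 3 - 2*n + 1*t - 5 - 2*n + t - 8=-4*n + 2*t - 10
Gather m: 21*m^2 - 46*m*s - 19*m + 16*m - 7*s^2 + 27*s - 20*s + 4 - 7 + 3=21*m^2 + m*(-46*s - 3) - 7*s^2 + 7*s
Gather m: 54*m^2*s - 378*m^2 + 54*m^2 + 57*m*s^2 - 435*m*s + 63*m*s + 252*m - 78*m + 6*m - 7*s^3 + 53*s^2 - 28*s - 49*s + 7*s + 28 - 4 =m^2*(54*s - 324) + m*(57*s^2 - 372*s + 180) - 7*s^3 + 53*s^2 - 70*s + 24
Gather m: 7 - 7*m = 7 - 7*m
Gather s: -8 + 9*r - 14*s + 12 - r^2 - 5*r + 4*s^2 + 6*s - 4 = -r^2 + 4*r + 4*s^2 - 8*s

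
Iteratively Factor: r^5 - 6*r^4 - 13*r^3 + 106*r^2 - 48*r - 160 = (r - 4)*(r^4 - 2*r^3 - 21*r^2 + 22*r + 40) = (r - 4)*(r + 1)*(r^3 - 3*r^2 - 18*r + 40) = (r - 4)*(r - 2)*(r + 1)*(r^2 - r - 20) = (r - 4)*(r - 2)*(r + 1)*(r + 4)*(r - 5)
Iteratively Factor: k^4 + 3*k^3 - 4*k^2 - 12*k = (k - 2)*(k^3 + 5*k^2 + 6*k) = k*(k - 2)*(k^2 + 5*k + 6) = k*(k - 2)*(k + 3)*(k + 2)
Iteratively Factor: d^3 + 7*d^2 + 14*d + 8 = (d + 1)*(d^2 + 6*d + 8) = (d + 1)*(d + 4)*(d + 2)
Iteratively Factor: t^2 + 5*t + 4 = (t + 1)*(t + 4)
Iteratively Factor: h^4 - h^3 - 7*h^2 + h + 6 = (h - 1)*(h^3 - 7*h - 6) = (h - 3)*(h - 1)*(h^2 + 3*h + 2) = (h - 3)*(h - 1)*(h + 1)*(h + 2)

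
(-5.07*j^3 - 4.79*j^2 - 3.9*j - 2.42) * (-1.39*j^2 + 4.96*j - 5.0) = 7.0473*j^5 - 18.4891*j^4 + 7.0126*j^3 + 7.9698*j^2 + 7.4968*j + 12.1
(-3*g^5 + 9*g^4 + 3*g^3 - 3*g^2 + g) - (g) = -3*g^5 + 9*g^4 + 3*g^3 - 3*g^2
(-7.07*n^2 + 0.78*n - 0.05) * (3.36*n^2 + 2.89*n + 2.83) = -23.7552*n^4 - 17.8115*n^3 - 17.9219*n^2 + 2.0629*n - 0.1415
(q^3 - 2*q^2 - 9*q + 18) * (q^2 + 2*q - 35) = q^5 - 48*q^3 + 70*q^2 + 351*q - 630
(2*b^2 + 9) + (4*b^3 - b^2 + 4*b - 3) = 4*b^3 + b^2 + 4*b + 6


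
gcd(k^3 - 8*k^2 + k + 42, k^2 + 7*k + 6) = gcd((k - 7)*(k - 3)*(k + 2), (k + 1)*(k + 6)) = 1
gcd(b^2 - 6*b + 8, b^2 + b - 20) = b - 4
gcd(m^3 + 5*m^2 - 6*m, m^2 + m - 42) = 1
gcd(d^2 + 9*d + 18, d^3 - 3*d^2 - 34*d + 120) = d + 6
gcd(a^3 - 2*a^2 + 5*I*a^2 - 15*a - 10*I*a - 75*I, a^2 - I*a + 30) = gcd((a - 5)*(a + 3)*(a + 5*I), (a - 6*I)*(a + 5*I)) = a + 5*I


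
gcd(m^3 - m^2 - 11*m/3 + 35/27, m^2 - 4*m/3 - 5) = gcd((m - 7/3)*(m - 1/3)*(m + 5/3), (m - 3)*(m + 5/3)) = m + 5/3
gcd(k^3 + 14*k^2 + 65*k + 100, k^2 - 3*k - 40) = k + 5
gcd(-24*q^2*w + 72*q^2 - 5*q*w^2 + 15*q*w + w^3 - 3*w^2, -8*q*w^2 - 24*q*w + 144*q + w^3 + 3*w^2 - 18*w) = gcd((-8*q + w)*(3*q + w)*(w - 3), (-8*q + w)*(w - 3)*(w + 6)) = 8*q*w - 24*q - w^2 + 3*w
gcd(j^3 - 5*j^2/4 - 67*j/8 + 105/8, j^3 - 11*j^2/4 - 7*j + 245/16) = j - 7/4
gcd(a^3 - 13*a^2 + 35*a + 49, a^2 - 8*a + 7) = a - 7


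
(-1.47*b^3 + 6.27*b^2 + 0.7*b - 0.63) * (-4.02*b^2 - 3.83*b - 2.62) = 5.9094*b^5 - 19.5753*b^4 - 22.9767*b^3 - 16.5758*b^2 + 0.5789*b + 1.6506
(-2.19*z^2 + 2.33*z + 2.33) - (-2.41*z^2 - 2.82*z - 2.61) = 0.22*z^2 + 5.15*z + 4.94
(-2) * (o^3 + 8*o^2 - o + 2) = -2*o^3 - 16*o^2 + 2*o - 4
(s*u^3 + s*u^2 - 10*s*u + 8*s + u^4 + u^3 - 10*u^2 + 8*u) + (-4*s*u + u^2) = s*u^3 + s*u^2 - 14*s*u + 8*s + u^4 + u^3 - 9*u^2 + 8*u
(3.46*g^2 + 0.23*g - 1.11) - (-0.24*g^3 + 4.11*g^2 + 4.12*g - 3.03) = 0.24*g^3 - 0.65*g^2 - 3.89*g + 1.92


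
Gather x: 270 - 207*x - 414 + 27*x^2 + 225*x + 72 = 27*x^2 + 18*x - 72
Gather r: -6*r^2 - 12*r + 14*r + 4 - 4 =-6*r^2 + 2*r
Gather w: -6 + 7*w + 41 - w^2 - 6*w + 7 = -w^2 + w + 42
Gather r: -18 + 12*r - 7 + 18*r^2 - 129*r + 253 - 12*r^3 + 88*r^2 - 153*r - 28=-12*r^3 + 106*r^2 - 270*r + 200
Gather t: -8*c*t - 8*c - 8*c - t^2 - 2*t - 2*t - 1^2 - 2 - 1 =-16*c - t^2 + t*(-8*c - 4) - 4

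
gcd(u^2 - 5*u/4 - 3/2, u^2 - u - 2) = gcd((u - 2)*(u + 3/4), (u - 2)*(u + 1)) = u - 2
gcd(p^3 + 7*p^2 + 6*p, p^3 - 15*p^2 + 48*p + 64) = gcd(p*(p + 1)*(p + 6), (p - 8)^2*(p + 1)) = p + 1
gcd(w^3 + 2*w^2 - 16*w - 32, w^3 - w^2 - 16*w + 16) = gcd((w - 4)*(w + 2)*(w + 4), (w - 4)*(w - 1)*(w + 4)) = w^2 - 16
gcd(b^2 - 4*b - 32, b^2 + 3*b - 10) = 1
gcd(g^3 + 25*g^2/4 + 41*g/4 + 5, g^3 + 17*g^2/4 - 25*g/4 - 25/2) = g + 5/4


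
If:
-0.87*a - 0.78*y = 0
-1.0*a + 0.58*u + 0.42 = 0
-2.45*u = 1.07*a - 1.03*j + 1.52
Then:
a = -0.896551724137931*y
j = -4.60822183484756*y - 0.246735855373284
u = -1.54577883472057*y - 0.724137931034483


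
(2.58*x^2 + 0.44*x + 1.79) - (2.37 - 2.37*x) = 2.58*x^2 + 2.81*x - 0.58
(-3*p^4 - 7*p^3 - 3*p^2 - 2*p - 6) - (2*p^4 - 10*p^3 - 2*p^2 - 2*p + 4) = -5*p^4 + 3*p^3 - p^2 - 10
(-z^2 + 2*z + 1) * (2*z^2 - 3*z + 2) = -2*z^4 + 7*z^3 - 6*z^2 + z + 2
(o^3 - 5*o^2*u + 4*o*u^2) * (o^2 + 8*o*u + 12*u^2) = o^5 + 3*o^4*u - 24*o^3*u^2 - 28*o^2*u^3 + 48*o*u^4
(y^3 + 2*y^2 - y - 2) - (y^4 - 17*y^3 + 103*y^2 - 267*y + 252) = -y^4 + 18*y^3 - 101*y^2 + 266*y - 254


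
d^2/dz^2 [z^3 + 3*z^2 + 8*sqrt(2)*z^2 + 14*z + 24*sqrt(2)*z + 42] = 6*z + 6 + 16*sqrt(2)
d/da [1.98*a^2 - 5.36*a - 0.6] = 3.96*a - 5.36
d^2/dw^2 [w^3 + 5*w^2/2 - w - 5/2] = 6*w + 5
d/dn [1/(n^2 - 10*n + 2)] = 2*(5 - n)/(n^2 - 10*n + 2)^2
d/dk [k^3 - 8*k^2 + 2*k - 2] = 3*k^2 - 16*k + 2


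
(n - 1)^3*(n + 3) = n^4 - 6*n^2 + 8*n - 3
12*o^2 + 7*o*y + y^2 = (3*o + y)*(4*o + y)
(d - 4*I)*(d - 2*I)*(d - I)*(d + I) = d^4 - 6*I*d^3 - 7*d^2 - 6*I*d - 8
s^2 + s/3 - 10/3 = (s - 5/3)*(s + 2)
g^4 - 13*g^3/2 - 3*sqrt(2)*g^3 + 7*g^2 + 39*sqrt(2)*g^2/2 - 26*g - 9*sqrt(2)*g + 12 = (g - 6)*(g - 1/2)*(g - 2*sqrt(2))*(g - sqrt(2))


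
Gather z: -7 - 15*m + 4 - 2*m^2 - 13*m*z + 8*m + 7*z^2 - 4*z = -2*m^2 - 7*m + 7*z^2 + z*(-13*m - 4) - 3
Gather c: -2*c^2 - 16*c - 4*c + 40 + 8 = -2*c^2 - 20*c + 48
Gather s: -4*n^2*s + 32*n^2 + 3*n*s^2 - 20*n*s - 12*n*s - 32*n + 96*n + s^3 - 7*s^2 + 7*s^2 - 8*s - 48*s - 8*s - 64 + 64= 32*n^2 + 3*n*s^2 + 64*n + s^3 + s*(-4*n^2 - 32*n - 64)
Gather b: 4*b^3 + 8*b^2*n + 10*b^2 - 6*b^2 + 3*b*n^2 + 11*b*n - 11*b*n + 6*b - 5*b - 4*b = 4*b^3 + b^2*(8*n + 4) + b*(3*n^2 - 3)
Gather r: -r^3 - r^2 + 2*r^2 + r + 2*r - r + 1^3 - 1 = -r^3 + r^2 + 2*r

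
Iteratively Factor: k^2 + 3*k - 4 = (k - 1)*(k + 4)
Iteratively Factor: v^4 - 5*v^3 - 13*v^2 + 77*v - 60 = (v - 5)*(v^3 - 13*v + 12) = (v - 5)*(v + 4)*(v^2 - 4*v + 3) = (v - 5)*(v - 1)*(v + 4)*(v - 3)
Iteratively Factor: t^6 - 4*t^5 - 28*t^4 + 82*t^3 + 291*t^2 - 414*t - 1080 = (t - 4)*(t^5 - 28*t^3 - 30*t^2 + 171*t + 270) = (t - 5)*(t - 4)*(t^4 + 5*t^3 - 3*t^2 - 45*t - 54) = (t - 5)*(t - 4)*(t - 3)*(t^3 + 8*t^2 + 21*t + 18) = (t - 5)*(t - 4)*(t - 3)*(t + 3)*(t^2 + 5*t + 6) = (t - 5)*(t - 4)*(t - 3)*(t + 3)^2*(t + 2)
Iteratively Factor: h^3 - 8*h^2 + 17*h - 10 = (h - 2)*(h^2 - 6*h + 5) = (h - 2)*(h - 1)*(h - 5)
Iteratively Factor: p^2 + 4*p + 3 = (p + 3)*(p + 1)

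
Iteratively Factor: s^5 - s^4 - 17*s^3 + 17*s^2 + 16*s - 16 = (s - 1)*(s^4 - 17*s^2 + 16) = (s - 1)*(s + 4)*(s^3 - 4*s^2 - s + 4) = (s - 1)^2*(s + 4)*(s^2 - 3*s - 4) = (s - 1)^2*(s + 1)*(s + 4)*(s - 4)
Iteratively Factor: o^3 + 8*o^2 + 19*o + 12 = (o + 3)*(o^2 + 5*o + 4) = (o + 3)*(o + 4)*(o + 1)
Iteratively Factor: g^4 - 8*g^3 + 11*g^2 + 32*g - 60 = (g + 2)*(g^3 - 10*g^2 + 31*g - 30) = (g - 2)*(g + 2)*(g^2 - 8*g + 15) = (g - 3)*(g - 2)*(g + 2)*(g - 5)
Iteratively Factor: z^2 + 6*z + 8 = (z + 2)*(z + 4)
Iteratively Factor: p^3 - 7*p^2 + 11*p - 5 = (p - 5)*(p^2 - 2*p + 1) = (p - 5)*(p - 1)*(p - 1)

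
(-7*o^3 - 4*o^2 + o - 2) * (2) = -14*o^3 - 8*o^2 + 2*o - 4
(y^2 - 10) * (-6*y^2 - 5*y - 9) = -6*y^4 - 5*y^3 + 51*y^2 + 50*y + 90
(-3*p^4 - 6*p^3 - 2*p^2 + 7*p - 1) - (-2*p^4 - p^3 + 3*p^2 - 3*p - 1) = -p^4 - 5*p^3 - 5*p^2 + 10*p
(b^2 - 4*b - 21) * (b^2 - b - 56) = b^4 - 5*b^3 - 73*b^2 + 245*b + 1176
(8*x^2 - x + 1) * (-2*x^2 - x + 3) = -16*x^4 - 6*x^3 + 23*x^2 - 4*x + 3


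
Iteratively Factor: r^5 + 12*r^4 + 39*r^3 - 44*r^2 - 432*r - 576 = (r - 3)*(r^4 + 15*r^3 + 84*r^2 + 208*r + 192) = (r - 3)*(r + 4)*(r^3 + 11*r^2 + 40*r + 48) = (r - 3)*(r + 4)^2*(r^2 + 7*r + 12) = (r - 3)*(r + 3)*(r + 4)^2*(r + 4)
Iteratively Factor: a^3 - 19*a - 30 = (a + 2)*(a^2 - 2*a - 15) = (a + 2)*(a + 3)*(a - 5)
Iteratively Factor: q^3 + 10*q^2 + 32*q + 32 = (q + 4)*(q^2 + 6*q + 8) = (q + 2)*(q + 4)*(q + 4)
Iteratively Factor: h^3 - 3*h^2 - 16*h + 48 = (h + 4)*(h^2 - 7*h + 12) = (h - 3)*(h + 4)*(h - 4)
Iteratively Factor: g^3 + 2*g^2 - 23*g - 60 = (g + 4)*(g^2 - 2*g - 15) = (g + 3)*(g + 4)*(g - 5)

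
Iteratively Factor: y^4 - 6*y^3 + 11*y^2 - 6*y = (y - 3)*(y^3 - 3*y^2 + 2*y) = y*(y - 3)*(y^2 - 3*y + 2) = y*(y - 3)*(y - 2)*(y - 1)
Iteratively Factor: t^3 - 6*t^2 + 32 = (t + 2)*(t^2 - 8*t + 16) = (t - 4)*(t + 2)*(t - 4)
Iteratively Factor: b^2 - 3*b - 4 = (b - 4)*(b + 1)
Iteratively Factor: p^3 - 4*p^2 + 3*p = (p)*(p^2 - 4*p + 3) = p*(p - 3)*(p - 1)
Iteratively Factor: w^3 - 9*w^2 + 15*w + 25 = (w - 5)*(w^2 - 4*w - 5) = (w - 5)*(w + 1)*(w - 5)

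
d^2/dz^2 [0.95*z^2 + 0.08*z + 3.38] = 1.90000000000000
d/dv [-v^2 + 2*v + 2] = 2 - 2*v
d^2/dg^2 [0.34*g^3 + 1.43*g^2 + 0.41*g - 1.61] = 2.04*g + 2.86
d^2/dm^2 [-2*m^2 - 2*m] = -4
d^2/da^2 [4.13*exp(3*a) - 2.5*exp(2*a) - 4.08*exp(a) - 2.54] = (37.17*exp(2*a) - 10.0*exp(a) - 4.08)*exp(a)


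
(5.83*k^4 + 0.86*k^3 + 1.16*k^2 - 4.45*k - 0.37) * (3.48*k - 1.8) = 20.2884*k^5 - 7.5012*k^4 + 2.4888*k^3 - 17.574*k^2 + 6.7224*k + 0.666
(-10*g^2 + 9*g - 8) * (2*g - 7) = -20*g^3 + 88*g^2 - 79*g + 56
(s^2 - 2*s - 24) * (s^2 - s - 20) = s^4 - 3*s^3 - 42*s^2 + 64*s + 480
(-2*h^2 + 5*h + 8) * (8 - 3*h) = 6*h^3 - 31*h^2 + 16*h + 64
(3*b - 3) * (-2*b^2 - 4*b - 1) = -6*b^3 - 6*b^2 + 9*b + 3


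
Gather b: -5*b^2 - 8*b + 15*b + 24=-5*b^2 + 7*b + 24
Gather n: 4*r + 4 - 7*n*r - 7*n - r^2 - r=n*(-7*r - 7) - r^2 + 3*r + 4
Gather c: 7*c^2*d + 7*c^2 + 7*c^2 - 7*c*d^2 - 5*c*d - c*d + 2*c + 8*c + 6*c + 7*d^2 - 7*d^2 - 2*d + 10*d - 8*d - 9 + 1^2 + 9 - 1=c^2*(7*d + 14) + c*(-7*d^2 - 6*d + 16)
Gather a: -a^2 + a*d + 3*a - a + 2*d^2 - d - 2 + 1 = -a^2 + a*(d + 2) + 2*d^2 - d - 1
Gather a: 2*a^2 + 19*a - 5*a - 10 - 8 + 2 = 2*a^2 + 14*a - 16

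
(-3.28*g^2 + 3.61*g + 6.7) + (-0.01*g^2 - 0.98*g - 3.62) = -3.29*g^2 + 2.63*g + 3.08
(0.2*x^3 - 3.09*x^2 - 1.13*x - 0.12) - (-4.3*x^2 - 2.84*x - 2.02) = 0.2*x^3 + 1.21*x^2 + 1.71*x + 1.9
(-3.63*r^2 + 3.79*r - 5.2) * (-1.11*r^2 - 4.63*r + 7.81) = 4.0293*r^4 + 12.6*r^3 - 40.126*r^2 + 53.6759*r - 40.612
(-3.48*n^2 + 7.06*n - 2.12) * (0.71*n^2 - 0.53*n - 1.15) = -2.4708*n^4 + 6.857*n^3 - 1.245*n^2 - 6.9954*n + 2.438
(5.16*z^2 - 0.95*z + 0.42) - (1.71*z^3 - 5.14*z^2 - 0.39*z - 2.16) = -1.71*z^3 + 10.3*z^2 - 0.56*z + 2.58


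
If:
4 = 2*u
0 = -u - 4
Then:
No Solution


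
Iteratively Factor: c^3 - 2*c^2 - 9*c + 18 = (c - 2)*(c^2 - 9) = (c - 2)*(c + 3)*(c - 3)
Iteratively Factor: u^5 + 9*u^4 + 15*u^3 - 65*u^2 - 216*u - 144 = (u + 3)*(u^4 + 6*u^3 - 3*u^2 - 56*u - 48) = (u - 3)*(u + 3)*(u^3 + 9*u^2 + 24*u + 16) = (u - 3)*(u + 1)*(u + 3)*(u^2 + 8*u + 16) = (u - 3)*(u + 1)*(u + 3)*(u + 4)*(u + 4)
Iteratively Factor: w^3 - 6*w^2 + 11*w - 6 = (w - 1)*(w^2 - 5*w + 6) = (w - 3)*(w - 1)*(w - 2)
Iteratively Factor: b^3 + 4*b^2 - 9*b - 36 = (b - 3)*(b^2 + 7*b + 12) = (b - 3)*(b + 4)*(b + 3)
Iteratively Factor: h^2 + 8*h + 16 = (h + 4)*(h + 4)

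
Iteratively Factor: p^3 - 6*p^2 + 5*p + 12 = (p - 3)*(p^2 - 3*p - 4) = (p - 4)*(p - 3)*(p + 1)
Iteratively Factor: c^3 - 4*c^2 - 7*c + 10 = (c - 5)*(c^2 + c - 2) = (c - 5)*(c + 2)*(c - 1)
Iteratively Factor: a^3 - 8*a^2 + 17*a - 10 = (a - 2)*(a^2 - 6*a + 5) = (a - 2)*(a - 1)*(a - 5)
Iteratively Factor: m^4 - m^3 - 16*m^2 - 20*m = (m - 5)*(m^3 + 4*m^2 + 4*m) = m*(m - 5)*(m^2 + 4*m + 4) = m*(m - 5)*(m + 2)*(m + 2)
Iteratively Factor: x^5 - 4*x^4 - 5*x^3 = (x)*(x^4 - 4*x^3 - 5*x^2) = x^2*(x^3 - 4*x^2 - 5*x) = x^2*(x + 1)*(x^2 - 5*x) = x^3*(x + 1)*(x - 5)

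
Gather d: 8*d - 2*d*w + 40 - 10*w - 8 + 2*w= d*(8 - 2*w) - 8*w + 32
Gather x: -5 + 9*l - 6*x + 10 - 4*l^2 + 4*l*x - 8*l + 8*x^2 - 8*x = -4*l^2 + l + 8*x^2 + x*(4*l - 14) + 5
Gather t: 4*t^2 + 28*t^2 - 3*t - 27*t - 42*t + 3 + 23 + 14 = 32*t^2 - 72*t + 40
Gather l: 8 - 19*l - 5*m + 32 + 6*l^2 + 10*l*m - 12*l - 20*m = 6*l^2 + l*(10*m - 31) - 25*m + 40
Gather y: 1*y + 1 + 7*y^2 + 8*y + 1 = 7*y^2 + 9*y + 2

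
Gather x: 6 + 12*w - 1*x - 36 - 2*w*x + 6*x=12*w + x*(5 - 2*w) - 30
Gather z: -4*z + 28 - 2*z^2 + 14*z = -2*z^2 + 10*z + 28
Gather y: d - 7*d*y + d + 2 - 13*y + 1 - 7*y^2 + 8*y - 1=2*d - 7*y^2 + y*(-7*d - 5) + 2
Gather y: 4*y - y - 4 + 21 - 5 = 3*y + 12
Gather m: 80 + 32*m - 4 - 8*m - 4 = 24*m + 72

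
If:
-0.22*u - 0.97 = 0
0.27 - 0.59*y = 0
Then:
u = -4.41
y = 0.46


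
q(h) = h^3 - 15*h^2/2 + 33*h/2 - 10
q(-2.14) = -89.46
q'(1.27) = 2.29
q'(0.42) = 10.73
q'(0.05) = 15.76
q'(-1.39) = 43.15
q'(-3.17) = 94.20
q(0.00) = -10.00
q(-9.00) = -1495.00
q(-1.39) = -50.11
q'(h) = 3*h^2 - 15*h + 33/2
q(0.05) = -9.19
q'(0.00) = 16.50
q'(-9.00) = 394.50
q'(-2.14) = 62.34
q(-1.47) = -53.64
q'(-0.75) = 29.44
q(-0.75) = -27.02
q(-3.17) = -169.53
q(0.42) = -4.32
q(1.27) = 0.91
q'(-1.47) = 45.03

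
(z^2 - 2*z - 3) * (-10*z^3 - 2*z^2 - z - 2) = -10*z^5 + 18*z^4 + 33*z^3 + 6*z^2 + 7*z + 6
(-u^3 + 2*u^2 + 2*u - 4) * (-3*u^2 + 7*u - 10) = 3*u^5 - 13*u^4 + 18*u^3 + 6*u^2 - 48*u + 40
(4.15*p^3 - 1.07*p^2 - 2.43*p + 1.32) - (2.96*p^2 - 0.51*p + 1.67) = 4.15*p^3 - 4.03*p^2 - 1.92*p - 0.35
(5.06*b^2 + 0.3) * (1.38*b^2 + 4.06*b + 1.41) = 6.9828*b^4 + 20.5436*b^3 + 7.5486*b^2 + 1.218*b + 0.423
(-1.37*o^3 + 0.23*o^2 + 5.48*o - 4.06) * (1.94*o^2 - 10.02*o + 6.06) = -2.6578*o^5 + 14.1736*o^4 + 0.0243999999999986*o^3 - 61.3922*o^2 + 73.89*o - 24.6036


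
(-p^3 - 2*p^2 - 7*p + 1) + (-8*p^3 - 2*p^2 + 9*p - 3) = -9*p^3 - 4*p^2 + 2*p - 2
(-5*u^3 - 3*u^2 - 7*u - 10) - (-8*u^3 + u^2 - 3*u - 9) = 3*u^3 - 4*u^2 - 4*u - 1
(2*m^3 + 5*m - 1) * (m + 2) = 2*m^4 + 4*m^3 + 5*m^2 + 9*m - 2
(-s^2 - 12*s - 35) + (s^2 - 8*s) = -20*s - 35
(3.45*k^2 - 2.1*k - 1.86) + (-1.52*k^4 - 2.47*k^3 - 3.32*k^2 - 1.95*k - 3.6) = -1.52*k^4 - 2.47*k^3 + 0.13*k^2 - 4.05*k - 5.46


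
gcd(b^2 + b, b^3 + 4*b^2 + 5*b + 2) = b + 1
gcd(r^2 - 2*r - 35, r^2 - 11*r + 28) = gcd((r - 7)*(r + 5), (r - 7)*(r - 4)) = r - 7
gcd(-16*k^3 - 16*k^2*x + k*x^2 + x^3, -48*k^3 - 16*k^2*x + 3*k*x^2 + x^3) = -16*k^2 + x^2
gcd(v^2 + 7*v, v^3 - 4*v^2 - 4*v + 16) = 1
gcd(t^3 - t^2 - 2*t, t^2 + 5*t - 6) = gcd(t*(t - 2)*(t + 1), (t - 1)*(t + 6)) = 1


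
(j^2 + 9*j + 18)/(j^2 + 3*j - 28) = (j^2 + 9*j + 18)/(j^2 + 3*j - 28)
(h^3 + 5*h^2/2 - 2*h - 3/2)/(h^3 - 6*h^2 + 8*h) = (2*h^3 + 5*h^2 - 4*h - 3)/(2*h*(h^2 - 6*h + 8))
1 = 1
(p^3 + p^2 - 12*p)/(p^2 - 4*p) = (p^2 + p - 12)/(p - 4)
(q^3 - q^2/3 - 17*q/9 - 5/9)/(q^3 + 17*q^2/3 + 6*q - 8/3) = (9*q^3 - 3*q^2 - 17*q - 5)/(3*(3*q^3 + 17*q^2 + 18*q - 8))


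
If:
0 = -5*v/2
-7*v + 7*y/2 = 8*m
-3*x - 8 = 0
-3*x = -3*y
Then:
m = -7/6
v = 0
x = -8/3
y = -8/3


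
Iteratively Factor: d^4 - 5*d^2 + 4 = (d - 1)*(d^3 + d^2 - 4*d - 4) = (d - 2)*(d - 1)*(d^2 + 3*d + 2) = (d - 2)*(d - 1)*(d + 2)*(d + 1)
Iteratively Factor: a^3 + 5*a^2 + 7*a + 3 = (a + 1)*(a^2 + 4*a + 3) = (a + 1)^2*(a + 3)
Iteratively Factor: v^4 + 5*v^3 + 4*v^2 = (v)*(v^3 + 5*v^2 + 4*v) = v*(v + 1)*(v^2 + 4*v) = v*(v + 1)*(v + 4)*(v)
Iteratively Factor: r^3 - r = (r)*(r^2 - 1) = r*(r + 1)*(r - 1)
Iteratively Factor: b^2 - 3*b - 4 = (b + 1)*(b - 4)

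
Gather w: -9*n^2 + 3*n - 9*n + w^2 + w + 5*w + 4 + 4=-9*n^2 - 6*n + w^2 + 6*w + 8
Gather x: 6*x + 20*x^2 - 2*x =20*x^2 + 4*x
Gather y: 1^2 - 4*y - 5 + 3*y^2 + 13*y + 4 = 3*y^2 + 9*y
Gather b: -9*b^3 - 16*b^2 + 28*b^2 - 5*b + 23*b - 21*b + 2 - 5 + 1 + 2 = -9*b^3 + 12*b^2 - 3*b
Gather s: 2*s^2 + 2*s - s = 2*s^2 + s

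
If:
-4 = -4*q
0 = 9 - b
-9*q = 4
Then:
No Solution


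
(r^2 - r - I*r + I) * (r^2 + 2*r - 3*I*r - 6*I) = r^4 + r^3 - 4*I*r^3 - 5*r^2 - 4*I*r^2 - 3*r + 8*I*r + 6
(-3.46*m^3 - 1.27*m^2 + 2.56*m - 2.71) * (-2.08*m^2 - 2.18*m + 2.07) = 7.1968*m^5 + 10.1844*m^4 - 9.7184*m^3 - 2.5729*m^2 + 11.207*m - 5.6097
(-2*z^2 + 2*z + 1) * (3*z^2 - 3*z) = -6*z^4 + 12*z^3 - 3*z^2 - 3*z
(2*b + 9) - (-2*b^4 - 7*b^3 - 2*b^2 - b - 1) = 2*b^4 + 7*b^3 + 2*b^2 + 3*b + 10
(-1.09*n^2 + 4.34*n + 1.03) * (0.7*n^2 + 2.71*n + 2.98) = -0.763*n^4 + 0.0840999999999998*n^3 + 9.2342*n^2 + 15.7245*n + 3.0694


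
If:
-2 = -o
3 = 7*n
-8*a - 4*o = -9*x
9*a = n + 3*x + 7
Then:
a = 212/133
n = 3/7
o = 2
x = 920/399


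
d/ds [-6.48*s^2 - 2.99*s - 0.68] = -12.96*s - 2.99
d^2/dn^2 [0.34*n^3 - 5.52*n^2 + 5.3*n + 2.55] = 2.04*n - 11.04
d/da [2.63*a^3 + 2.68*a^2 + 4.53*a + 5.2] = 7.89*a^2 + 5.36*a + 4.53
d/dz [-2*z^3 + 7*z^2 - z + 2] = -6*z^2 + 14*z - 1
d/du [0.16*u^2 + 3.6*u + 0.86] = 0.32*u + 3.6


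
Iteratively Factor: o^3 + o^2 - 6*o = (o - 2)*(o^2 + 3*o) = o*(o - 2)*(o + 3)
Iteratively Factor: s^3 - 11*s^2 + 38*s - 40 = (s - 5)*(s^2 - 6*s + 8) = (s - 5)*(s - 2)*(s - 4)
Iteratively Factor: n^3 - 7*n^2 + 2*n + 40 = (n + 2)*(n^2 - 9*n + 20) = (n - 4)*(n + 2)*(n - 5)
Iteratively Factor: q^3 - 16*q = (q + 4)*(q^2 - 4*q) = (q - 4)*(q + 4)*(q)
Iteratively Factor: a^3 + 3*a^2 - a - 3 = (a + 1)*(a^2 + 2*a - 3) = (a - 1)*(a + 1)*(a + 3)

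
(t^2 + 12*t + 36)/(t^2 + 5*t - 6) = (t + 6)/(t - 1)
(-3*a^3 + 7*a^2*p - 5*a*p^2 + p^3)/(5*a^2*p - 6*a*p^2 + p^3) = (3*a^2 - 4*a*p + p^2)/(p*(-5*a + p))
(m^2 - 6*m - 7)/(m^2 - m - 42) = (m + 1)/(m + 6)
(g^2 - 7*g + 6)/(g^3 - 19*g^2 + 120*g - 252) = (g - 1)/(g^2 - 13*g + 42)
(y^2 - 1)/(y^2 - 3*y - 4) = (y - 1)/(y - 4)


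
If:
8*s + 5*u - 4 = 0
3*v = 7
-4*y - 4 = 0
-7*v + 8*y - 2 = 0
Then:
No Solution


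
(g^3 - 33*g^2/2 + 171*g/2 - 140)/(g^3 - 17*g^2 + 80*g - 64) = (2*g^2 - 17*g + 35)/(2*(g^2 - 9*g + 8))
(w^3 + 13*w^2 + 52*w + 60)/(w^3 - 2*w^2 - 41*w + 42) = (w^2 + 7*w + 10)/(w^2 - 8*w + 7)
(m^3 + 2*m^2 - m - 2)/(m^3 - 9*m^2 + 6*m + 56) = (m^2 - 1)/(m^2 - 11*m + 28)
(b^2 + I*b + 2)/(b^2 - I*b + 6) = (b - I)/(b - 3*I)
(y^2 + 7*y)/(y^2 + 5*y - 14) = y/(y - 2)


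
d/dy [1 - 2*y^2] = -4*y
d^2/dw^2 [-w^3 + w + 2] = -6*w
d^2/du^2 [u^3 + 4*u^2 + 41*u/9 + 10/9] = 6*u + 8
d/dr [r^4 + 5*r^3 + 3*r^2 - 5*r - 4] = 4*r^3 + 15*r^2 + 6*r - 5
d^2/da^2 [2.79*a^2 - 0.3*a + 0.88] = 5.58000000000000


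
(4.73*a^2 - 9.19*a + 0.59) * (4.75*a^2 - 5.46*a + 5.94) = 22.4675*a^4 - 69.4783*a^3 + 81.0761*a^2 - 57.81*a + 3.5046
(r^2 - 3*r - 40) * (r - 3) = r^3 - 6*r^2 - 31*r + 120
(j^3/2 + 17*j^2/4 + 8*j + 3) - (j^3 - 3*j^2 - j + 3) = -j^3/2 + 29*j^2/4 + 9*j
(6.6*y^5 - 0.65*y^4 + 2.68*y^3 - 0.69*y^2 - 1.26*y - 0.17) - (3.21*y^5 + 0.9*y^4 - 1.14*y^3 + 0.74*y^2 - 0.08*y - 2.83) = 3.39*y^5 - 1.55*y^4 + 3.82*y^3 - 1.43*y^2 - 1.18*y + 2.66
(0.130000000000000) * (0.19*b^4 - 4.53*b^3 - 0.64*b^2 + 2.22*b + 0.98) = 0.0247*b^4 - 0.5889*b^3 - 0.0832*b^2 + 0.2886*b + 0.1274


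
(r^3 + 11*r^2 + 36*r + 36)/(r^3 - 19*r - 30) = (r + 6)/(r - 5)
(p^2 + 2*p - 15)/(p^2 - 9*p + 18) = (p + 5)/(p - 6)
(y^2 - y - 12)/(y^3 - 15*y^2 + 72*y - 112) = (y + 3)/(y^2 - 11*y + 28)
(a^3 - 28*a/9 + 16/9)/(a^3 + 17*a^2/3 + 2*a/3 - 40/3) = (a - 2/3)/(a + 5)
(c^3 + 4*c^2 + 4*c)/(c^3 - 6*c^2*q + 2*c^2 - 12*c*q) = (-c - 2)/(-c + 6*q)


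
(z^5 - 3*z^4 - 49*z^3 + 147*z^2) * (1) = z^5 - 3*z^4 - 49*z^3 + 147*z^2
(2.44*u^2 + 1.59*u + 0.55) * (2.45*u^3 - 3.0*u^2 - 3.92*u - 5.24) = 5.978*u^5 - 3.4245*u^4 - 12.9873*u^3 - 20.6684*u^2 - 10.4876*u - 2.882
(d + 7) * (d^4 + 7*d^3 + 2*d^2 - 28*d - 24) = d^5 + 14*d^4 + 51*d^3 - 14*d^2 - 220*d - 168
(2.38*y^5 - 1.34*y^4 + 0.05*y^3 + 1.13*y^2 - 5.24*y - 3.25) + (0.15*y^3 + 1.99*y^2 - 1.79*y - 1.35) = 2.38*y^5 - 1.34*y^4 + 0.2*y^3 + 3.12*y^2 - 7.03*y - 4.6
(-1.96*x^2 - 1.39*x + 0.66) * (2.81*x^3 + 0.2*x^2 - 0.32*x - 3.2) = -5.5076*x^5 - 4.2979*x^4 + 2.2038*x^3 + 6.8488*x^2 + 4.2368*x - 2.112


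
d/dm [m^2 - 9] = 2*m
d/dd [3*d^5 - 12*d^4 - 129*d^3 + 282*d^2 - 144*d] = 15*d^4 - 48*d^3 - 387*d^2 + 564*d - 144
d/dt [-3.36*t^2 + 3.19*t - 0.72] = 3.19 - 6.72*t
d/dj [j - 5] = 1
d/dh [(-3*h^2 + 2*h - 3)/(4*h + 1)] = 2*(-6*h^2 - 3*h + 7)/(16*h^2 + 8*h + 1)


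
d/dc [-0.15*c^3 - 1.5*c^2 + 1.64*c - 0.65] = -0.45*c^2 - 3.0*c + 1.64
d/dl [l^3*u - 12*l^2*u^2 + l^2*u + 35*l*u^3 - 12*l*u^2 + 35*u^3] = u*(3*l^2 - 24*l*u + 2*l + 35*u^2 - 12*u)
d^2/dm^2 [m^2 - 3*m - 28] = 2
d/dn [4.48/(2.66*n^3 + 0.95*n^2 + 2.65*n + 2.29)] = (-35.7504*n^2 - 8.512*n - 11.872)/(2.66*n^3 + 0.95*n^2 + 2.65*n + 2.29)^2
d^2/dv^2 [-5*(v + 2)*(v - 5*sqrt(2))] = -10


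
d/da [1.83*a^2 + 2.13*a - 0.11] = 3.66*a + 2.13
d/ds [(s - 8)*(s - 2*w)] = 2*s - 2*w - 8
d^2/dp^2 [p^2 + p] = 2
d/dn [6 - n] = -1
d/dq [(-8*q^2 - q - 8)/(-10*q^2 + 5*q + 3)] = (-50*q^2 - 208*q + 37)/(100*q^4 - 100*q^3 - 35*q^2 + 30*q + 9)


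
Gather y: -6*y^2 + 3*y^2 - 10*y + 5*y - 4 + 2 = -3*y^2 - 5*y - 2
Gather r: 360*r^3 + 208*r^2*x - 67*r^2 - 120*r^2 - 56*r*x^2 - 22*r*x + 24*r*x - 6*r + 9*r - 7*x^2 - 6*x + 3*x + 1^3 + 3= 360*r^3 + r^2*(208*x - 187) + r*(-56*x^2 + 2*x + 3) - 7*x^2 - 3*x + 4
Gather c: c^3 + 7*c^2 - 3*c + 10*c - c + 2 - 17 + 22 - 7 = c^3 + 7*c^2 + 6*c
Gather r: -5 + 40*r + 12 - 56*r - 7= -16*r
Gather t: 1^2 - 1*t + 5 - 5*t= 6 - 6*t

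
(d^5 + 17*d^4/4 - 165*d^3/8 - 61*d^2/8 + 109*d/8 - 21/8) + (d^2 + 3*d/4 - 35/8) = d^5 + 17*d^4/4 - 165*d^3/8 - 53*d^2/8 + 115*d/8 - 7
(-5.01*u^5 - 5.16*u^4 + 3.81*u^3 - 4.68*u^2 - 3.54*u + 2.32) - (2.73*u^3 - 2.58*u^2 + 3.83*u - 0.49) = -5.01*u^5 - 5.16*u^4 + 1.08*u^3 - 2.1*u^2 - 7.37*u + 2.81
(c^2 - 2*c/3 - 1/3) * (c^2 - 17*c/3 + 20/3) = c^4 - 19*c^3/3 + 91*c^2/9 - 23*c/9 - 20/9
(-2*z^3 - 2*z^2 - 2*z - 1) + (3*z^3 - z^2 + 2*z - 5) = z^3 - 3*z^2 - 6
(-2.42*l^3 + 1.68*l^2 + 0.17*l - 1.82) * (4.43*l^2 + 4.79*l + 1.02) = -10.7206*l^5 - 4.1494*l^4 + 6.3319*l^3 - 5.5347*l^2 - 8.5444*l - 1.8564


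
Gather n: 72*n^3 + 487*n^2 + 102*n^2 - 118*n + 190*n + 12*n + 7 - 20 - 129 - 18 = 72*n^3 + 589*n^2 + 84*n - 160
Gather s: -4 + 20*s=20*s - 4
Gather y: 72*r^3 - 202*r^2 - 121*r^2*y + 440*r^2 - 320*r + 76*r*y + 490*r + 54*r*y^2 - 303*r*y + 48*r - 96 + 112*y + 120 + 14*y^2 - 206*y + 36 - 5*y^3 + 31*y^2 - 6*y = 72*r^3 + 238*r^2 + 218*r - 5*y^3 + y^2*(54*r + 45) + y*(-121*r^2 - 227*r - 100) + 60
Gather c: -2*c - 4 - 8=-2*c - 12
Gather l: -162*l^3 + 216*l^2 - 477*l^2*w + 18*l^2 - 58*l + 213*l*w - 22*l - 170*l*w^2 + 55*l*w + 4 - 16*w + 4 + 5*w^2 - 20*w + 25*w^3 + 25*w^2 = -162*l^3 + l^2*(234 - 477*w) + l*(-170*w^2 + 268*w - 80) + 25*w^3 + 30*w^2 - 36*w + 8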